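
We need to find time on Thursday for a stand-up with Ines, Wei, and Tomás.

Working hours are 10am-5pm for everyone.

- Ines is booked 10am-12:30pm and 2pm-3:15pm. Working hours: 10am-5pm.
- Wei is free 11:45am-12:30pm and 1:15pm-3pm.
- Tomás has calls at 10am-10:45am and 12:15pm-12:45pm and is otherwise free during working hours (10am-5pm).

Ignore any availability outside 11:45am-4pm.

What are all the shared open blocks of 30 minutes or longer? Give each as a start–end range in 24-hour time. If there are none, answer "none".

Ines free within 10:00–17:00: 12:30–14:00, 15:15–17:00.
Tomás free within 10:00–17:00: 10:45–12:15, 12:45–17:00.
Ines ∩ Wei: 13:15–14:00.
Ines ∩ Wei ∩ Tomás: 13:15–14:00.
Restricted to 11:45–16:00: 13:15–14:00.
Windows ≥ 30 min: 13:15–14:00.

13:15–14:00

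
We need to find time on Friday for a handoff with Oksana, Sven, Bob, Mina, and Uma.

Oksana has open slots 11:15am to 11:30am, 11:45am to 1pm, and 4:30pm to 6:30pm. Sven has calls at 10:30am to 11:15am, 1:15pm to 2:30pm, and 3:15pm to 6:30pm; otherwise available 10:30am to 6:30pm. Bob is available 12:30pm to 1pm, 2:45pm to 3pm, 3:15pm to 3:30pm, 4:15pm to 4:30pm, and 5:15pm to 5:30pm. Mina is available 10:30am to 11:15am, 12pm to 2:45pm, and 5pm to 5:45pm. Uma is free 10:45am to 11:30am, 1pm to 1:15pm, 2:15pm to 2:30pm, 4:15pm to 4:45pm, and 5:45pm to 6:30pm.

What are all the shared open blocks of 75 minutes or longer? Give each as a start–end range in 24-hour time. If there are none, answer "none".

none

Sven free within 10:30–18:30: 11:15–13:15, 14:30–15:15.
Oksana ∩ Sven: 11:15–11:30, 11:45–13:00.
Oksana ∩ Sven ∩ Bob: 12:30–13:00.
Oksana ∩ Sven ∩ Bob ∩ Mina: 12:30–13:00.
Oksana ∩ Sven ∩ Bob ∩ Mina ∩ Uma: (none).
Windows ≥ 75 min: (none).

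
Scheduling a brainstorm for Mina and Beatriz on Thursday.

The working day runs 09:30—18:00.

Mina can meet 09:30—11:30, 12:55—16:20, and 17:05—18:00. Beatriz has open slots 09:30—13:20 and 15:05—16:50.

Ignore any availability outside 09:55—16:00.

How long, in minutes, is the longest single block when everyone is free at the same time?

95 minutes

Mina ∩ Beatriz: 09:30–11:30, 12:55–13:20, 15:05–16:20.
Restricted to 09:55–16:00: 09:55–11:30, 12:55–13:20, 15:05–16:00.
Common window lengths: 95, 25, 55 min; longest is 95.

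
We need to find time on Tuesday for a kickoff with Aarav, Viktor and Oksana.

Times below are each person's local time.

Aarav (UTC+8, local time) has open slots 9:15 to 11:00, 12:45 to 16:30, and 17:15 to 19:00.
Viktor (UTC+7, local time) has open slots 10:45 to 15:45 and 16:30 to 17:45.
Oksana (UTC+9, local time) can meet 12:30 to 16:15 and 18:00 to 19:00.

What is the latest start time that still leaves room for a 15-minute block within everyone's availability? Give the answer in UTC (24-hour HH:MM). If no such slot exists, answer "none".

Aarav → UTC: 01:15–03:00, 04:45–08:30, 09:15–11:00.
Viktor → UTC: 03:45–08:45, 09:30–10:45.
Oksana → UTC: 03:30–07:15, 09:00–10:00.
Aarav ∩ Viktor: 04:45–08:30, 09:30–10:45.
Aarav ∩ Viktor ∩ Oksana: 04:45–07:15, 09:30–10:00.
Windows ≥ 15 min: 04:45–07:15, 09:30–10:00.
Latest start in the last window 09:30–10:00 is 10:00 − 15 min = 09:45.

09:45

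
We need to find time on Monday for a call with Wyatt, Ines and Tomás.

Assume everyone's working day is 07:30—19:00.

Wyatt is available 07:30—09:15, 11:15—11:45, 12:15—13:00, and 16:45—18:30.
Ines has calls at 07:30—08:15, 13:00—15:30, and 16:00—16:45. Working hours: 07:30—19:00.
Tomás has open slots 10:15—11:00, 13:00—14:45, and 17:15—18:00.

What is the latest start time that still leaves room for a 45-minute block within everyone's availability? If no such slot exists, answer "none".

17:15

Ines free within 07:30–19:00: 08:15–13:00, 15:30–16:00, 16:45–19:00.
Wyatt ∩ Ines: 08:15–09:15, 11:15–11:45, 12:15–13:00, 16:45–18:30.
Wyatt ∩ Ines ∩ Tomás: 17:15–18:00.
Windows ≥ 45 min: 17:15–18:00.
Latest start in the last window 17:15–18:00 is 18:00 − 45 min = 17:15.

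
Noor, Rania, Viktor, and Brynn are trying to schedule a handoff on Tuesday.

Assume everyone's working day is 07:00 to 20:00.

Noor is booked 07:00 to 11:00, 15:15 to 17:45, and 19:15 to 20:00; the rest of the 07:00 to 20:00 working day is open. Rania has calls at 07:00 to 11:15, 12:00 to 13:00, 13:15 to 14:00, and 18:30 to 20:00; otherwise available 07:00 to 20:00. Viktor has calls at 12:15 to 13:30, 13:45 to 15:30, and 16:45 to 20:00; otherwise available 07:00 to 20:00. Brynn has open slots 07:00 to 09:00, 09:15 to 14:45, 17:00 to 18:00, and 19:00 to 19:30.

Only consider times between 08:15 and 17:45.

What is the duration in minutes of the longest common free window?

Noor free within 07:00–20:00: 11:00–15:15, 17:45–19:15.
Rania free within 07:00–20:00: 11:15–12:00, 13:00–13:15, 14:00–18:30.
Viktor free within 07:00–20:00: 07:00–12:15, 13:30–13:45, 15:30–16:45.
Noor ∩ Rania: 11:15–12:00, 13:00–13:15, 14:00–15:15, 17:45–18:30.
Noor ∩ Rania ∩ Viktor: 11:15–12:00.
Noor ∩ Rania ∩ Viktor ∩ Brynn: 11:15–12:00.
Restricted to 08:15–17:45: 11:15–12:00.
Single common window of 45 minutes.

45 minutes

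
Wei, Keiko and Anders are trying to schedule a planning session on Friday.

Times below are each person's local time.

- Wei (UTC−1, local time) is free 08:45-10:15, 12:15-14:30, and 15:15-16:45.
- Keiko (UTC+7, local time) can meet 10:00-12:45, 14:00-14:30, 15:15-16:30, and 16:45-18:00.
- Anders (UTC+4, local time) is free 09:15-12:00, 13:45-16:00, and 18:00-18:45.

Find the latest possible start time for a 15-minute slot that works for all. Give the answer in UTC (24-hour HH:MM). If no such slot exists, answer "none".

Wei → UTC: 09:45–11:15, 13:15–15:30, 16:15–17:45.
Keiko → UTC: 03:00–05:45, 07:00–07:30, 08:15–09:30, 09:45–11:00.
Anders → UTC: 05:15–08:00, 09:45–12:00, 14:00–14:45.
Wei ∩ Keiko: 09:45–11:00.
Wei ∩ Keiko ∩ Anders: 09:45–11:00.
Windows ≥ 15 min: 09:45–11:00.
Latest start in the last window 09:45–11:00 is 11:00 − 15 min = 10:45.

10:45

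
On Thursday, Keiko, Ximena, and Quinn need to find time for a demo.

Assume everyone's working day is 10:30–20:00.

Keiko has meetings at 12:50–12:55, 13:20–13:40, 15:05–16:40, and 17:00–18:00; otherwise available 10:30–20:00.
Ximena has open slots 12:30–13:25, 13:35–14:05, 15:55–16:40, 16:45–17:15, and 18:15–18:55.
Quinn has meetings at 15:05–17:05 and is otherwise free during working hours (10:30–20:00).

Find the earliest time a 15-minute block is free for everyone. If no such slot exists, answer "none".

12:30

Keiko free within 10:30–20:00: 10:30–12:50, 12:55–13:20, 13:40–15:05, 16:40–17:00, 18:00–20:00.
Quinn free within 10:30–20:00: 10:30–15:05, 17:05–20:00.
Keiko ∩ Ximena: 12:30–12:50, 12:55–13:20, 13:40–14:05, 16:45–17:00, 18:15–18:55.
Keiko ∩ Ximena ∩ Quinn: 12:30–12:50, 12:55–13:20, 13:40–14:05, 18:15–18:55.
Windows ≥ 15 min: 12:30–12:50, 12:55–13:20, 13:40–14:05, 18:15–18:55.
Earliest such window starts at 12:30.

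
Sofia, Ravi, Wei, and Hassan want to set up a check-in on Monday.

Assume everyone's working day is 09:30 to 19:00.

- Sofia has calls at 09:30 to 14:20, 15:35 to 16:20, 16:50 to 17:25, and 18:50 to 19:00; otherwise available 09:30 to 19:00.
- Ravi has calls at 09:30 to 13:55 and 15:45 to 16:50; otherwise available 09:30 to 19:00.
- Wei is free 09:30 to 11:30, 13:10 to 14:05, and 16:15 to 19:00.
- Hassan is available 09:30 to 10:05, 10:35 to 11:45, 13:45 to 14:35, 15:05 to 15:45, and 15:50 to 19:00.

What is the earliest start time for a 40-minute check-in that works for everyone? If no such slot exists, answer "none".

Sofia free within 09:30–19:00: 14:20–15:35, 16:20–16:50, 17:25–18:50.
Ravi free within 09:30–19:00: 13:55–15:45, 16:50–19:00.
Sofia ∩ Ravi: 14:20–15:35, 17:25–18:50.
Sofia ∩ Ravi ∩ Wei: 17:25–18:50.
Sofia ∩ Ravi ∩ Wei ∩ Hassan: 17:25–18:50.
Windows ≥ 40 min: 17:25–18:50.
Earliest such window starts at 17:25.

17:25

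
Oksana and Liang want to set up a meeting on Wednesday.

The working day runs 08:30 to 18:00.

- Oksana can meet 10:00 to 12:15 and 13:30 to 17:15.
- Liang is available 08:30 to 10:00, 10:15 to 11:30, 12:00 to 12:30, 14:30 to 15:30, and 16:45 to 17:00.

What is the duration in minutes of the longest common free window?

75 minutes

Oksana ∩ Liang: 10:15–11:30, 12:00–12:15, 14:30–15:30, 16:45–17:00.
Common window lengths: 75, 15, 60, 15 min; longest is 75.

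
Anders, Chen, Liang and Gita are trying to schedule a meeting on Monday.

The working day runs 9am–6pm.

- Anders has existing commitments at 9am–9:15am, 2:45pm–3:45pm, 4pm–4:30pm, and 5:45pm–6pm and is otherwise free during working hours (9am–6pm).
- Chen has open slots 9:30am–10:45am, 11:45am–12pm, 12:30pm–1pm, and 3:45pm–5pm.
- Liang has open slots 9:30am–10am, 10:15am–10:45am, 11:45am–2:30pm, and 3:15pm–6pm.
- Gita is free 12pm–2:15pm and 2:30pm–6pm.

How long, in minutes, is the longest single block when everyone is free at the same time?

Anders free within 09:00–18:00: 09:15–14:45, 15:45–16:00, 16:30–17:45.
Anders ∩ Chen: 09:30–10:45, 11:45–12:00, 12:30–13:00, 15:45–16:00, 16:30–17:00.
Anders ∩ Chen ∩ Liang: 09:30–10:00, 10:15–10:45, 11:45–12:00, 12:30–13:00, 15:45–16:00, 16:30–17:00.
Anders ∩ Chen ∩ Liang ∩ Gita: 12:30–13:00, 15:45–16:00, 16:30–17:00.
Common window lengths: 30, 15, 30 min; longest is 30.

30 minutes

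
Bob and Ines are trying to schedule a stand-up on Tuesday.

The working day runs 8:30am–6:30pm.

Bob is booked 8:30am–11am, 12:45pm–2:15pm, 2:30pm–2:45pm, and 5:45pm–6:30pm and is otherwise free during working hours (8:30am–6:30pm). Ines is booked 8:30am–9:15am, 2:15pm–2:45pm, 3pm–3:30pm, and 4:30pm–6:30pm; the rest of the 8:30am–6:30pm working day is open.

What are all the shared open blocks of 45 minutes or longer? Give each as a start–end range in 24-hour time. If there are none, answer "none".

11:00–12:45, 15:30–16:30

Bob free within 08:30–18:30: 11:00–12:45, 14:15–14:30, 14:45–17:45.
Ines free within 08:30–18:30: 09:15–14:15, 14:45–15:00, 15:30–16:30.
Bob ∩ Ines: 11:00–12:45, 14:45–15:00, 15:30–16:30.
Windows ≥ 45 min: 11:00–12:45, 15:30–16:30.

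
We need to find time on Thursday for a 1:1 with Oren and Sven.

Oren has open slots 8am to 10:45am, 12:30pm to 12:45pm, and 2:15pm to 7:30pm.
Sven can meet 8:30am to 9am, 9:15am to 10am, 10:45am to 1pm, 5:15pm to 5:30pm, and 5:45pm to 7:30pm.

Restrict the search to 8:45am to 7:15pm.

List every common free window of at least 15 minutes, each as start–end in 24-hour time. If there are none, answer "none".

08:45–09:00, 09:15–10:00, 12:30–12:45, 17:15–17:30, 17:45–19:15

Oren ∩ Sven: 08:30–09:00, 09:15–10:00, 12:30–12:45, 17:15–17:30, 17:45–19:30.
Restricted to 08:45–19:15: 08:45–09:00, 09:15–10:00, 12:30–12:45, 17:15–17:30, 17:45–19:15.
Windows ≥ 15 min: 08:45–09:00, 09:15–10:00, 12:30–12:45, 17:15–17:30, 17:45–19:15.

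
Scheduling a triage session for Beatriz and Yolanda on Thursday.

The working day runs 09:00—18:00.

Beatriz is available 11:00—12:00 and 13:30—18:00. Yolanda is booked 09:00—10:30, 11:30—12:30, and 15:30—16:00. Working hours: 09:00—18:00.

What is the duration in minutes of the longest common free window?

Yolanda free within 09:00–18:00: 10:30–11:30, 12:30–15:30, 16:00–18:00.
Beatriz ∩ Yolanda: 11:00–11:30, 13:30–15:30, 16:00–18:00.
Common window lengths: 30, 120, 120 min; longest is 120.

120 minutes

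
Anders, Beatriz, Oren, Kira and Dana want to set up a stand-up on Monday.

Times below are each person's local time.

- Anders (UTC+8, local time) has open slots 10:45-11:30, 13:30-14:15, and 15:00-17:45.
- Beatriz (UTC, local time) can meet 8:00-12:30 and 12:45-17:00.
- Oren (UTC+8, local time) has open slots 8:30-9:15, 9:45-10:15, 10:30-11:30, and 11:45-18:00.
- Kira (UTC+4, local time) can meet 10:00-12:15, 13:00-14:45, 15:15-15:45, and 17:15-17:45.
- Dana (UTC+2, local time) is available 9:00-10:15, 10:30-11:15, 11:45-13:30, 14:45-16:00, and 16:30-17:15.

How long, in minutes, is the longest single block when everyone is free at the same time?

15 minutes

Anders → UTC: 02:45–03:30, 05:30–06:15, 07:00–09:45.
Beatriz → UTC: 08:00–12:30, 12:45–17:00.
Oren → UTC: 00:30–01:15, 01:45–02:15, 02:30–03:30, 03:45–10:00.
Kira → UTC: 06:00–08:15, 09:00–10:45, 11:15–11:45, 13:15–13:45.
Dana → UTC: 07:00–08:15, 08:30–09:15, 09:45–11:30, 12:45–14:00, 14:30–15:15.
Anders ∩ Beatriz: 08:00–09:45.
Anders ∩ Beatriz ∩ Oren: 08:00–09:45.
Anders ∩ Beatriz ∩ Oren ∩ Kira: 08:00–08:15, 09:00–09:45.
Anders ∩ Beatriz ∩ Oren ∩ Kira ∩ Dana: 08:00–08:15, 09:00–09:15.
Common window lengths: 15, 15 min; longest is 15.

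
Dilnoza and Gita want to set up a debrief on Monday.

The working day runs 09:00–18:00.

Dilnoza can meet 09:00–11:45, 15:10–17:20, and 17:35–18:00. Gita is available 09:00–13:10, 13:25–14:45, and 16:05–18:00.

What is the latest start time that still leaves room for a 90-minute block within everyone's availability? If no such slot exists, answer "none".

10:15

Dilnoza ∩ Gita: 09:00–11:45, 16:05–17:20, 17:35–18:00.
Windows ≥ 90 min: 09:00–11:45.
Latest start in the last window 09:00–11:45 is 11:45 − 90 min = 10:15.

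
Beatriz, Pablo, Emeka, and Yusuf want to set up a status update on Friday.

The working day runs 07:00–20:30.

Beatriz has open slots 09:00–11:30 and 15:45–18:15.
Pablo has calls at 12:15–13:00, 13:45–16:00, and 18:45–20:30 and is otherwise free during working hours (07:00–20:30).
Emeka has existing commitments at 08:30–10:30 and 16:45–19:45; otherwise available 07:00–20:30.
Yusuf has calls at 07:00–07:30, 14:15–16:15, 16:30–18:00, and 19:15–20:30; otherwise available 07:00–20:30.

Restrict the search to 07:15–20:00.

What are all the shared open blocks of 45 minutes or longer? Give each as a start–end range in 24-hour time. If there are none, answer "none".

10:30–11:30

Pablo free within 07:00–20:30: 07:00–12:15, 13:00–13:45, 16:00–18:45.
Emeka free within 07:00–20:30: 07:00–08:30, 10:30–16:45, 19:45–20:30.
Yusuf free within 07:00–20:30: 07:30–14:15, 16:15–16:30, 18:00–19:15.
Beatriz ∩ Pablo: 09:00–11:30, 16:00–18:15.
Beatriz ∩ Pablo ∩ Emeka: 10:30–11:30, 16:00–16:45.
Beatriz ∩ Pablo ∩ Emeka ∩ Yusuf: 10:30–11:30, 16:15–16:30.
Restricted to 07:15–20:00: 10:30–11:30, 16:15–16:30.
Windows ≥ 45 min: 10:30–11:30.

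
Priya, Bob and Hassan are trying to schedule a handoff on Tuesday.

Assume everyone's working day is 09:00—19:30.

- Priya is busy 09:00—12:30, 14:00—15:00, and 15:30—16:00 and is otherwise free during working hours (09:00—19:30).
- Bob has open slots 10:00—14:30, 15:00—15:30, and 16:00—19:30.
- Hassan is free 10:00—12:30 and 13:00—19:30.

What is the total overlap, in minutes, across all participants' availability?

Priya free within 09:00–19:30: 12:30–14:00, 15:00–15:30, 16:00–19:30.
Priya ∩ Bob: 12:30–14:00, 15:00–15:30, 16:00–19:30.
Priya ∩ Bob ∩ Hassan: 13:00–14:00, 15:00–15:30, 16:00–19:30.
Total common minutes: 60 + 30 + 210 = 300.

300 minutes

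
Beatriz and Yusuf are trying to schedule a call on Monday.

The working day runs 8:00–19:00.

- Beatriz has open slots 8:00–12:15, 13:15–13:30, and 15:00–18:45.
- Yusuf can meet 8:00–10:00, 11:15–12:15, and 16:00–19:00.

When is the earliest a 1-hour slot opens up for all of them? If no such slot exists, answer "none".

Beatriz ∩ Yusuf: 08:00–10:00, 11:15–12:15, 16:00–18:45.
Windows ≥ 60 min: 08:00–10:00, 11:15–12:15, 16:00–18:45.
Earliest such window starts at 08:00.

08:00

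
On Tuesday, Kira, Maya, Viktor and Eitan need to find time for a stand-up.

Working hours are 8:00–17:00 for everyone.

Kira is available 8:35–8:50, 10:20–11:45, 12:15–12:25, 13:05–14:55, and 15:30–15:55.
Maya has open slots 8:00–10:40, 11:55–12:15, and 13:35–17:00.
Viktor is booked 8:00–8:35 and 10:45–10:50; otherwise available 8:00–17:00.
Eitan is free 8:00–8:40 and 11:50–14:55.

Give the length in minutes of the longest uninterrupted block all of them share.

Viktor free within 08:00–17:00: 08:35–10:45, 10:50–17:00.
Kira ∩ Maya: 08:35–08:50, 10:20–10:40, 13:35–14:55, 15:30–15:55.
Kira ∩ Maya ∩ Viktor: 08:35–08:50, 10:20–10:40, 13:35–14:55, 15:30–15:55.
Kira ∩ Maya ∩ Viktor ∩ Eitan: 08:35–08:40, 13:35–14:55.
Common window lengths: 5, 80 min; longest is 80.

80 minutes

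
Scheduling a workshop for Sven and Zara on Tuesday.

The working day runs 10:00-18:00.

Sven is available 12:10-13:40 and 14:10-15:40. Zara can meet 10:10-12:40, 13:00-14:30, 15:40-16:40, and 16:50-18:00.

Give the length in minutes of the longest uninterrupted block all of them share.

40 minutes

Sven ∩ Zara: 12:10–12:40, 13:00–13:40, 14:10–14:30.
Common window lengths: 30, 40, 20 min; longest is 40.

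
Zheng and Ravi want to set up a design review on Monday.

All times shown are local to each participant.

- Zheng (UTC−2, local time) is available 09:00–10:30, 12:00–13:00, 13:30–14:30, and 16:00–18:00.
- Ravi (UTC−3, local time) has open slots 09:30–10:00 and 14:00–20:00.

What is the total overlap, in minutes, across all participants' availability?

Zheng → UTC: 11:00–12:30, 14:00–15:00, 15:30–16:30, 18:00–20:00.
Ravi → UTC: 12:30–13:00, 17:00–23:00.
Zheng ∩ Ravi: 18:00–20:00.
Total common minutes: 120.

120 minutes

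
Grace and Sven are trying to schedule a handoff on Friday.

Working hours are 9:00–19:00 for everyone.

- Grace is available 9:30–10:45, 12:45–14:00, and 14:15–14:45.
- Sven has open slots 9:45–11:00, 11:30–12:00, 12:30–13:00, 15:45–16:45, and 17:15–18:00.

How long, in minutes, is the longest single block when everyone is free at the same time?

60 minutes

Grace ∩ Sven: 09:45–10:45, 12:45–13:00.
Common window lengths: 60, 15 min; longest is 60.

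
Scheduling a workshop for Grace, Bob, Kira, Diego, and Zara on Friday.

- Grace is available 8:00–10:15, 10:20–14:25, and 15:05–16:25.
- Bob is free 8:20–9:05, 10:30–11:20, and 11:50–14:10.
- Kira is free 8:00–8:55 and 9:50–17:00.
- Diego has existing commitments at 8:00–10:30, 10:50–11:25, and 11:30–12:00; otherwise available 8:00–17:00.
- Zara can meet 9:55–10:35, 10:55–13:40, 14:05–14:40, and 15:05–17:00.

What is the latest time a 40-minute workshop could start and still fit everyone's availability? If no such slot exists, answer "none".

Diego free within 08:00–17:00: 10:30–10:50, 11:25–11:30, 12:00–17:00.
Grace ∩ Bob: 08:20–09:05, 10:30–11:20, 11:50–14:10.
Grace ∩ Bob ∩ Kira: 08:20–08:55, 10:30–11:20, 11:50–14:10.
Grace ∩ Bob ∩ Kira ∩ Diego: 10:30–10:50, 12:00–14:10.
Grace ∩ Bob ∩ Kira ∩ Diego ∩ Zara: 10:30–10:35, 12:00–13:40, 14:05–14:10.
Windows ≥ 40 min: 12:00–13:40.
Latest start in the last window 12:00–13:40 is 13:40 − 40 min = 13:00.

13:00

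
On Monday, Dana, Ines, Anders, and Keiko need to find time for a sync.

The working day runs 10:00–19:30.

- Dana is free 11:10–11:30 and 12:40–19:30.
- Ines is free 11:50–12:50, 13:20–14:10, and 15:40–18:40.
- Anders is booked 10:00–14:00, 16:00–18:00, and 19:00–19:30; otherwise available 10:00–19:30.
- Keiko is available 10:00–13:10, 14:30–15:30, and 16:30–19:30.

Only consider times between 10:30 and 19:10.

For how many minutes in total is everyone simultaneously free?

Anders free within 10:00–19:30: 14:00–16:00, 18:00–19:00.
Dana ∩ Ines: 12:40–12:50, 13:20–14:10, 15:40–18:40.
Dana ∩ Ines ∩ Anders: 14:00–14:10, 15:40–16:00, 18:00–18:40.
Dana ∩ Ines ∩ Anders ∩ Keiko: 18:00–18:40.
Restricted to 10:30–19:10: 18:00–18:40.
Total common minutes: 40.

40 minutes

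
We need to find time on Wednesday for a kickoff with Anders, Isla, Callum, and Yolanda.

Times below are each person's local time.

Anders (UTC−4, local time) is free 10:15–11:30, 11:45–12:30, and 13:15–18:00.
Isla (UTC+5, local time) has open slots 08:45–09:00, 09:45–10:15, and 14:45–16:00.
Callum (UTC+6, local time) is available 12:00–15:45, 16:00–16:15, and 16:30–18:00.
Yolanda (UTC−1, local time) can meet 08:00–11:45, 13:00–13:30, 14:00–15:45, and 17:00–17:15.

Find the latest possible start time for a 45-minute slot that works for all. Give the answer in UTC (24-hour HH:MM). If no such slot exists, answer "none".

none

Anders → UTC: 14:15–15:30, 15:45–16:30, 17:15–22:00.
Isla → UTC: 03:45–04:00, 04:45–05:15, 09:45–11:00.
Callum → UTC: 06:00–09:45, 10:00–10:15, 10:30–12:00.
Yolanda → UTC: 09:00–12:45, 14:00–14:30, 15:00–16:45, 18:00–18:15.
Anders ∩ Isla: (none).
Anders ∩ Isla ∩ Callum: (none).
Anders ∩ Isla ∩ Callum ∩ Yolanda: (none).
Windows ≥ 45 min: (none).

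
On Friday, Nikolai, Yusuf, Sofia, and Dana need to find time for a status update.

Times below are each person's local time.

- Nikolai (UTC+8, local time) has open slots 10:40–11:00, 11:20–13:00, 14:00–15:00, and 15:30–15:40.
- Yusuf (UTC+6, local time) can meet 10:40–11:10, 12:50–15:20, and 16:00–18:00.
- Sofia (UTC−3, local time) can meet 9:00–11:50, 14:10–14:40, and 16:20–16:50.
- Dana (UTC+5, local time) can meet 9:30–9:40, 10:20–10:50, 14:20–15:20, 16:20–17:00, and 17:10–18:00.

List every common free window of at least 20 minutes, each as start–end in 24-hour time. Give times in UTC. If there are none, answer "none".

Nikolai → UTC: 02:40–03:00, 03:20–05:00, 06:00–07:00, 07:30–07:40.
Yusuf → UTC: 04:40–05:10, 06:50–09:20, 10:00–12:00.
Sofia → UTC: 12:00–14:50, 17:10–17:40, 19:20–19:50.
Dana → UTC: 04:30–04:40, 05:20–05:50, 09:20–10:20, 11:20–12:00, 12:10–13:00.
Nikolai ∩ Yusuf: 04:40–05:00, 06:50–07:00, 07:30–07:40.
Nikolai ∩ Yusuf ∩ Sofia: (none).
Nikolai ∩ Yusuf ∩ Sofia ∩ Dana: (none).
Windows ≥ 20 min: (none).

none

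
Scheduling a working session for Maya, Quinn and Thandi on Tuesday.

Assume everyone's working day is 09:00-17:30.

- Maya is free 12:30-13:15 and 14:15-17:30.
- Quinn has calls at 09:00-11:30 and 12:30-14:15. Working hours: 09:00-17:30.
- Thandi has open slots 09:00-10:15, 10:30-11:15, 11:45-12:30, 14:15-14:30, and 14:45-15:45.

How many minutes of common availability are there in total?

Quinn free within 09:00–17:30: 11:30–12:30, 14:15–17:30.
Maya ∩ Quinn: 14:15–17:30.
Maya ∩ Quinn ∩ Thandi: 14:15–14:30, 14:45–15:45.
Total common minutes: 15 + 60 = 75.

75 minutes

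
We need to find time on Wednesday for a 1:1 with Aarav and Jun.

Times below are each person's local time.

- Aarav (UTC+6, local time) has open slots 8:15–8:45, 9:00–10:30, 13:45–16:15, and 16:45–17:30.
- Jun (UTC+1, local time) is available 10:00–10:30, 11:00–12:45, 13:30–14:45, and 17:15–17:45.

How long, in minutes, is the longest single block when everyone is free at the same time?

45 minutes

Aarav → UTC: 02:15–02:45, 03:00–04:30, 07:45–10:15, 10:45–11:30.
Jun → UTC: 09:00–09:30, 10:00–11:45, 12:30–13:45, 16:15–16:45.
Aarav ∩ Jun: 09:00–09:30, 10:00–10:15, 10:45–11:30.
Common window lengths: 30, 15, 45 min; longest is 45.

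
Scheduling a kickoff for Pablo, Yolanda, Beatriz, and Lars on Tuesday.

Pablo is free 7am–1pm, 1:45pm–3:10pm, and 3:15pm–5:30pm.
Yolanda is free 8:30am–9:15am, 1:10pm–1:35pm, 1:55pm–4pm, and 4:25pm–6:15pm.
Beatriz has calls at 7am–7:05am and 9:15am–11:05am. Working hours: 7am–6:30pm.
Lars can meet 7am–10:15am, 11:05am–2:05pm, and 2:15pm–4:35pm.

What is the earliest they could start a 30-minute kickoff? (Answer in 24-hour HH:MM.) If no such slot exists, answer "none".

08:30

Beatriz free within 07:00–18:30: 07:05–09:15, 11:05–18:30.
Pablo ∩ Yolanda: 08:30–09:15, 13:55–15:10, 15:15–16:00, 16:25–17:30.
Pablo ∩ Yolanda ∩ Beatriz: 08:30–09:15, 13:55–15:10, 15:15–16:00, 16:25–17:30.
Pablo ∩ Yolanda ∩ Beatriz ∩ Lars: 08:30–09:15, 13:55–14:05, 14:15–15:10, 15:15–16:00, 16:25–16:35.
Windows ≥ 30 min: 08:30–09:15, 14:15–15:10, 15:15–16:00.
Earliest such window starts at 08:30.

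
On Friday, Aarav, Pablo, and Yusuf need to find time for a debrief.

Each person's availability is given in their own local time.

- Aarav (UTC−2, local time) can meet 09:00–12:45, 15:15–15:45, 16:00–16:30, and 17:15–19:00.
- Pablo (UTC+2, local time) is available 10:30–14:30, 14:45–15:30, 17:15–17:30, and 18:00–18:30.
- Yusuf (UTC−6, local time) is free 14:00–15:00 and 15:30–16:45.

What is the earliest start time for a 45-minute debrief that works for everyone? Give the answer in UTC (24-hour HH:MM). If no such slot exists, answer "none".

none

Aarav → UTC: 11:00–14:45, 17:15–17:45, 18:00–18:30, 19:15–21:00.
Pablo → UTC: 08:30–12:30, 12:45–13:30, 15:15–15:30, 16:00–16:30.
Yusuf → UTC: 20:00–21:00, 21:30–22:45.
Aarav ∩ Pablo: 11:00–12:30, 12:45–13:30.
Aarav ∩ Pablo ∩ Yusuf: (none).
Windows ≥ 45 min: (none).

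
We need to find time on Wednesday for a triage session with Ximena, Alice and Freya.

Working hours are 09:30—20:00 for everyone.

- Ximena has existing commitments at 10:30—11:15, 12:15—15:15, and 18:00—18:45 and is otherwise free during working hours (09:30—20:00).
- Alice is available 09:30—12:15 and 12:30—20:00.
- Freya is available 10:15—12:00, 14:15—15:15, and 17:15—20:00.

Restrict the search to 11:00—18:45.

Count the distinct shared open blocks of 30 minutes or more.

Ximena free within 09:30–20:00: 09:30–10:30, 11:15–12:15, 15:15–18:00, 18:45–20:00.
Ximena ∩ Alice: 09:30–10:30, 11:15–12:15, 15:15–18:00, 18:45–20:00.
Ximena ∩ Alice ∩ Freya: 10:15–10:30, 11:15–12:00, 17:15–18:00, 18:45–20:00.
Restricted to 11:00–18:45: 11:15–12:00, 17:15–18:00.
Windows ≥ 30 min: 11:15–12:00, 17:15–18:00.
That's 2 windows.

2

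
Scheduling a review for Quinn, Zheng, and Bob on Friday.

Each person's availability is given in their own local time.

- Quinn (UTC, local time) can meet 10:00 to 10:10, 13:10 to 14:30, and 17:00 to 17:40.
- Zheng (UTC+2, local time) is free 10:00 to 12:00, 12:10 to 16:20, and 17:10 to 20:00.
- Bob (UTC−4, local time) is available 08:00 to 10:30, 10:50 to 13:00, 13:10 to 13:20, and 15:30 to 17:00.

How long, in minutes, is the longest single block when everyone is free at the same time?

Quinn → UTC: 10:00–10:10, 13:10–14:30, 17:00–17:40.
Zheng → UTC: 08:00–10:00, 10:10–14:20, 15:10–18:00.
Bob → UTC: 12:00–14:30, 14:50–17:00, 17:10–17:20, 19:30–21:00.
Quinn ∩ Zheng: 13:10–14:20, 17:00–17:40.
Quinn ∩ Zheng ∩ Bob: 13:10–14:20, 17:10–17:20.
Common window lengths: 70, 10 min; longest is 70.

70 minutes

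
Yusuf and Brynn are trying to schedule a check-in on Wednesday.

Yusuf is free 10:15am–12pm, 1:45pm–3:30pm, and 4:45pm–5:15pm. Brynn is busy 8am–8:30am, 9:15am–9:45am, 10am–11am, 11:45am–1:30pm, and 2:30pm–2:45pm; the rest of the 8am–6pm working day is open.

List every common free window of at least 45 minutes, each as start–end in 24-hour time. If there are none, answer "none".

Brynn free within 08:00–18:00: 08:30–09:15, 09:45–10:00, 11:00–11:45, 13:30–14:30, 14:45–18:00.
Yusuf ∩ Brynn: 11:00–11:45, 13:45–14:30, 14:45–15:30, 16:45–17:15.
Windows ≥ 45 min: 11:00–11:45, 13:45–14:30, 14:45–15:30.

11:00–11:45, 13:45–14:30, 14:45–15:30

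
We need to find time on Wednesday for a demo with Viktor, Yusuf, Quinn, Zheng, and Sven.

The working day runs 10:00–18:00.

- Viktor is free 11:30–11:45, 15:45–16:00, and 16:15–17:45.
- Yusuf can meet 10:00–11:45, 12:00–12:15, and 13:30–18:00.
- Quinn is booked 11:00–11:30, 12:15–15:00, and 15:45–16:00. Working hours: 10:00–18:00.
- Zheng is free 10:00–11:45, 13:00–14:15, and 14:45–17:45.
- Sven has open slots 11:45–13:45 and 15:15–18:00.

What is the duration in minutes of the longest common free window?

Quinn free within 10:00–18:00: 10:00–11:00, 11:30–12:15, 15:00–15:45, 16:00–18:00.
Viktor ∩ Yusuf: 11:30–11:45, 15:45–16:00, 16:15–17:45.
Viktor ∩ Yusuf ∩ Quinn: 11:30–11:45, 16:15–17:45.
Viktor ∩ Yusuf ∩ Quinn ∩ Zheng: 11:30–11:45, 16:15–17:45.
Viktor ∩ Yusuf ∩ Quinn ∩ Zheng ∩ Sven: 16:15–17:45.
Single common window of 90 minutes.

90 minutes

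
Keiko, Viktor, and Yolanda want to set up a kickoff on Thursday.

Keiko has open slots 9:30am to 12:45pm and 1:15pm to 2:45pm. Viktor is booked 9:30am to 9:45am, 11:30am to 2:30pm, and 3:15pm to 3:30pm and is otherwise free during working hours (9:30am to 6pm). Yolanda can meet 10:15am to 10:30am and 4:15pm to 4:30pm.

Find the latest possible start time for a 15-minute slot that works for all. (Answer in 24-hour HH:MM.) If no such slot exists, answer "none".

10:15

Viktor free within 09:30–18:00: 09:45–11:30, 14:30–15:15, 15:30–18:00.
Keiko ∩ Viktor: 09:45–11:30, 14:30–14:45.
Keiko ∩ Viktor ∩ Yolanda: 10:15–10:30.
Windows ≥ 15 min: 10:15–10:30.
Latest start in the last window 10:15–10:30 is 10:30 − 15 min = 10:15.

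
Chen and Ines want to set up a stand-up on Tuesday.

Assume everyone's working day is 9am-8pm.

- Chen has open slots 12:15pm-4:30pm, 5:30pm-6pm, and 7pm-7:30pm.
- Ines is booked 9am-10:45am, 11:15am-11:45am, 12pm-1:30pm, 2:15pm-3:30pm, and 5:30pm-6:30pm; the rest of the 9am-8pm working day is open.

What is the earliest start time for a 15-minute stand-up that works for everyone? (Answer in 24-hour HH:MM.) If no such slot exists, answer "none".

13:30

Ines free within 09:00–20:00: 10:45–11:15, 11:45–12:00, 13:30–14:15, 15:30–17:30, 18:30–20:00.
Chen ∩ Ines: 13:30–14:15, 15:30–16:30, 19:00–19:30.
Windows ≥ 15 min: 13:30–14:15, 15:30–16:30, 19:00–19:30.
Earliest such window starts at 13:30.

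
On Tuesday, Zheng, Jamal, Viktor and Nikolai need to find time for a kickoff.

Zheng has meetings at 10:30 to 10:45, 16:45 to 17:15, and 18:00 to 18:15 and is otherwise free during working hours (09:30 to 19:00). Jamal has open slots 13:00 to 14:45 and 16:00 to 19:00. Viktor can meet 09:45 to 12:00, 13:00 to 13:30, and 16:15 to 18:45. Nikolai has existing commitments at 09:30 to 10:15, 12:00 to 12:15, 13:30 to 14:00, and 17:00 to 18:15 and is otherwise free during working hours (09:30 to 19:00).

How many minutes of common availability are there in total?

Zheng free within 09:30–19:00: 09:30–10:30, 10:45–16:45, 17:15–18:00, 18:15–19:00.
Nikolai free within 09:30–19:00: 10:15–12:00, 12:15–13:30, 14:00–17:00, 18:15–19:00.
Zheng ∩ Jamal: 13:00–14:45, 16:00–16:45, 17:15–18:00, 18:15–19:00.
Zheng ∩ Jamal ∩ Viktor: 13:00–13:30, 16:15–16:45, 17:15–18:00, 18:15–18:45.
Zheng ∩ Jamal ∩ Viktor ∩ Nikolai: 13:00–13:30, 16:15–16:45, 18:15–18:45.
Total common minutes: 30 + 30 + 30 = 90.

90 minutes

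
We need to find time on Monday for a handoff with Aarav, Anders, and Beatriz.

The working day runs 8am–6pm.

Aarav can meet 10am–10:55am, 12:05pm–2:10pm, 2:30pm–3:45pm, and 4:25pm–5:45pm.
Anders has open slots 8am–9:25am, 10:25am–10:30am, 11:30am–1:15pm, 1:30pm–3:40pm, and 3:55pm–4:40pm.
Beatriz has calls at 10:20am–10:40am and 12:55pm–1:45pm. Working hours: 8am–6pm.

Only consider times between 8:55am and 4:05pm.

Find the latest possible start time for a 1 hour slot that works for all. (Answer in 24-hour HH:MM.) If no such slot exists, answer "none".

Beatriz free within 08:00–18:00: 08:00–10:20, 10:40–12:55, 13:45–18:00.
Aarav ∩ Anders: 10:25–10:30, 12:05–13:15, 13:30–14:10, 14:30–15:40, 16:25–16:40.
Aarav ∩ Anders ∩ Beatriz: 12:05–12:55, 13:45–14:10, 14:30–15:40, 16:25–16:40.
Restricted to 08:55–16:05: 12:05–12:55, 13:45–14:10, 14:30–15:40.
Windows ≥ 60 min: 14:30–15:40.
Latest start in the last window 14:30–15:40 is 15:40 − 60 min = 14:40.

14:40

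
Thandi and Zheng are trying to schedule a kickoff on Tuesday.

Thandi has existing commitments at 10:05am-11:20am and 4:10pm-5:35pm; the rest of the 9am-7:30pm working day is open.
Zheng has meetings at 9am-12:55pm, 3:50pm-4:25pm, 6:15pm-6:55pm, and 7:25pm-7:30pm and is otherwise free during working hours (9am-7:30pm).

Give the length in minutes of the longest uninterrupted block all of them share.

175 minutes

Thandi free within 09:00–19:30: 09:00–10:05, 11:20–16:10, 17:35–19:30.
Zheng free within 09:00–19:30: 12:55–15:50, 16:25–18:15, 18:55–19:25.
Thandi ∩ Zheng: 12:55–15:50, 17:35–18:15, 18:55–19:25.
Common window lengths: 175, 40, 30 min; longest is 175.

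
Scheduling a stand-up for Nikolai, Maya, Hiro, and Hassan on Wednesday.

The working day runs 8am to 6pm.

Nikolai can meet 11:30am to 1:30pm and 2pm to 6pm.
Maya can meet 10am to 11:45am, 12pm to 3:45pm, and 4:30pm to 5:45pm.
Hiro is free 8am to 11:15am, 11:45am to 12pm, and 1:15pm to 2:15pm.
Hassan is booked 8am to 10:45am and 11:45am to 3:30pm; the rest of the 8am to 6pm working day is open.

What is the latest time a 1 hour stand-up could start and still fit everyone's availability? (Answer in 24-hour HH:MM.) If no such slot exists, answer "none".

Hassan free within 08:00–18:00: 10:45–11:45, 15:30–18:00.
Nikolai ∩ Maya: 11:30–11:45, 12:00–13:30, 14:00–15:45, 16:30–17:45.
Nikolai ∩ Maya ∩ Hiro: 13:15–13:30, 14:00–14:15.
Nikolai ∩ Maya ∩ Hiro ∩ Hassan: (none).
Windows ≥ 60 min: (none).

none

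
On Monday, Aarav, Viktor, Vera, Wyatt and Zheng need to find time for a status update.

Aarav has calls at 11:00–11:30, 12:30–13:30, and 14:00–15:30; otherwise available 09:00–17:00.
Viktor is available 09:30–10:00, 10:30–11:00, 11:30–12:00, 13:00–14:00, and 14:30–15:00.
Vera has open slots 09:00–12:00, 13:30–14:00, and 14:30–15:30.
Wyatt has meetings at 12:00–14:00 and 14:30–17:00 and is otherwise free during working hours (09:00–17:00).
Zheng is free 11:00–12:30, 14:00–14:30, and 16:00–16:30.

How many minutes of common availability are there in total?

30 minutes

Aarav free within 09:00–17:00: 09:00–11:00, 11:30–12:30, 13:30–14:00, 15:30–17:00.
Wyatt free within 09:00–17:00: 09:00–12:00, 14:00–14:30.
Aarav ∩ Viktor: 09:30–10:00, 10:30–11:00, 11:30–12:00, 13:30–14:00.
Aarav ∩ Viktor ∩ Vera: 09:30–10:00, 10:30–11:00, 11:30–12:00, 13:30–14:00.
Aarav ∩ Viktor ∩ Vera ∩ Wyatt: 09:30–10:00, 10:30–11:00, 11:30–12:00.
Aarav ∩ Viktor ∩ Vera ∩ Wyatt ∩ Zheng: 11:30–12:00.
Total common minutes: 30.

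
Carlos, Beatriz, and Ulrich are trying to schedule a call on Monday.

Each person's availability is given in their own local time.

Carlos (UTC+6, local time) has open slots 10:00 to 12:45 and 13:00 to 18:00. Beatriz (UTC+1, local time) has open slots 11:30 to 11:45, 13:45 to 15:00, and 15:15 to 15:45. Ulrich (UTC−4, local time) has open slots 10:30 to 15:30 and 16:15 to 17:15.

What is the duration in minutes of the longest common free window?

0 minutes

Carlos → UTC: 04:00–06:45, 07:00–12:00.
Beatriz → UTC: 10:30–10:45, 12:45–14:00, 14:15–14:45.
Ulrich → UTC: 14:30–19:30, 20:15–21:15.
Carlos ∩ Beatriz: 10:30–10:45.
Carlos ∩ Beatriz ∩ Ulrich: (none).
No common window.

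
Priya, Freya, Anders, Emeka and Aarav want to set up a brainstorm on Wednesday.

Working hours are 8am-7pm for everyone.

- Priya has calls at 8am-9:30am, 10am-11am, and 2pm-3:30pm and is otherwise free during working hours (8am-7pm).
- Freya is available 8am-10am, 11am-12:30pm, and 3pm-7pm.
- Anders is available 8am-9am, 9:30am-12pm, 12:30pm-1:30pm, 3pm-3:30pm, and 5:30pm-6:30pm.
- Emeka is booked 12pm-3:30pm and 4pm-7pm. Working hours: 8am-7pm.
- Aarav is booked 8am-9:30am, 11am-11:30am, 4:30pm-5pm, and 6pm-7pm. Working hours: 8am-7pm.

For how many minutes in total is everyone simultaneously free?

Priya free within 08:00–19:00: 09:30–10:00, 11:00–14:00, 15:30–19:00.
Emeka free within 08:00–19:00: 08:00–12:00, 15:30–16:00.
Aarav free within 08:00–19:00: 09:30–11:00, 11:30–16:30, 17:00–18:00.
Priya ∩ Freya: 09:30–10:00, 11:00–12:30, 15:30–19:00.
Priya ∩ Freya ∩ Anders: 09:30–10:00, 11:00–12:00, 17:30–18:30.
Priya ∩ Freya ∩ Anders ∩ Emeka: 09:30–10:00, 11:00–12:00.
Priya ∩ Freya ∩ Anders ∩ Emeka ∩ Aarav: 09:30–10:00, 11:30–12:00.
Total common minutes: 30 + 30 = 60.

60 minutes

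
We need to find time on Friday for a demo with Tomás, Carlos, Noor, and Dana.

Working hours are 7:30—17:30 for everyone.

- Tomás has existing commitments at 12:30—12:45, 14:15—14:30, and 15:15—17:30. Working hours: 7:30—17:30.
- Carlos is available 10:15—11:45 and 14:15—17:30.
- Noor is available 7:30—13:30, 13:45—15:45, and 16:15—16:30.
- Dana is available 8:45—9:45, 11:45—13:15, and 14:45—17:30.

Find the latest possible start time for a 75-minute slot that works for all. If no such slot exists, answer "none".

Tomás free within 07:30–17:30: 07:30–12:30, 12:45–14:15, 14:30–15:15.
Tomás ∩ Carlos: 10:15–11:45, 14:30–15:15.
Tomás ∩ Carlos ∩ Noor: 10:15–11:45, 14:30–15:15.
Tomás ∩ Carlos ∩ Noor ∩ Dana: 14:45–15:15.
Windows ≥ 75 min: (none).

none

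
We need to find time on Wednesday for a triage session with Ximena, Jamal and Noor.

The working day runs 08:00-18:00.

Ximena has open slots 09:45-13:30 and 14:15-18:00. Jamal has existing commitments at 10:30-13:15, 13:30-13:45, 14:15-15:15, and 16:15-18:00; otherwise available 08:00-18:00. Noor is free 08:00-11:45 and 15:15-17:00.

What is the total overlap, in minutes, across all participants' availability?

Jamal free within 08:00–18:00: 08:00–10:30, 13:15–13:30, 13:45–14:15, 15:15–16:15.
Ximena ∩ Jamal: 09:45–10:30, 13:15–13:30, 15:15–16:15.
Ximena ∩ Jamal ∩ Noor: 09:45–10:30, 15:15–16:15.
Total common minutes: 45 + 60 = 105.

105 minutes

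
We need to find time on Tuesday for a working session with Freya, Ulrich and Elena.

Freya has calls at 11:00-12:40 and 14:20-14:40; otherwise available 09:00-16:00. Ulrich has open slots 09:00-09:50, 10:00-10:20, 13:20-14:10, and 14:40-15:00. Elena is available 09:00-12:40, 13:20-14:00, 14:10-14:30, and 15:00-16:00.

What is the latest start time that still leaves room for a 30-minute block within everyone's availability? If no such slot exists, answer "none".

13:30

Freya free within 09:00–16:00: 09:00–11:00, 12:40–14:20, 14:40–16:00.
Freya ∩ Ulrich: 09:00–09:50, 10:00–10:20, 13:20–14:10, 14:40–15:00.
Freya ∩ Ulrich ∩ Elena: 09:00–09:50, 10:00–10:20, 13:20–14:00.
Windows ≥ 30 min: 09:00–09:50, 13:20–14:00.
Latest start in the last window 13:20–14:00 is 14:00 − 30 min = 13:30.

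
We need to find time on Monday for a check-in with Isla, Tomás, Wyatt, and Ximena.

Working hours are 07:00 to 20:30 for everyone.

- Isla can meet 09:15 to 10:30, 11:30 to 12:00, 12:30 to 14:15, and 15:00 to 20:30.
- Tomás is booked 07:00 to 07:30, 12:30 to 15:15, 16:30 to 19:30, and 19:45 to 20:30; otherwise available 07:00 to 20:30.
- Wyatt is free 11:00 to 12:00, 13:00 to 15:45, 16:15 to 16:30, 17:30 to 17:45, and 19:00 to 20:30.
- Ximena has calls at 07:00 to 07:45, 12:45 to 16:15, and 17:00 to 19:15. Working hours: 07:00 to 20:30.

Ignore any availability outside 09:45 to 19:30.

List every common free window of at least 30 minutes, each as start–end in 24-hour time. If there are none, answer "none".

Tomás free within 07:00–20:30: 07:30–12:30, 15:15–16:30, 19:30–19:45.
Ximena free within 07:00–20:30: 07:45–12:45, 16:15–17:00, 19:15–20:30.
Isla ∩ Tomás: 09:15–10:30, 11:30–12:00, 15:15–16:30, 19:30–19:45.
Isla ∩ Tomás ∩ Wyatt: 11:30–12:00, 15:15–15:45, 16:15–16:30, 19:30–19:45.
Isla ∩ Tomás ∩ Wyatt ∩ Ximena: 11:30–12:00, 16:15–16:30, 19:30–19:45.
Restricted to 09:45–19:30: 11:30–12:00, 16:15–16:30.
Windows ≥ 30 min: 11:30–12:00.

11:30–12:00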